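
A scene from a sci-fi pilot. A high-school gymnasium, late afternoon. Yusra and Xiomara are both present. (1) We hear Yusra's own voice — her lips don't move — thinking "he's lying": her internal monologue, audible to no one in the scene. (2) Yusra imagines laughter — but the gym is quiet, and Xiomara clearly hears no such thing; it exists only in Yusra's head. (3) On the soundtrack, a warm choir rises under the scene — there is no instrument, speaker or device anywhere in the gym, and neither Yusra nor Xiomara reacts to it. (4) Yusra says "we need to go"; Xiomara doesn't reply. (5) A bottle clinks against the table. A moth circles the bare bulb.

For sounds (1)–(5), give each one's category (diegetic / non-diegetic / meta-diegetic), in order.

meta-diegetic, meta-diegetic, non-diegetic, diegetic, diegetic

Sound (1): internal monologue — inside Yusra's mind, not spoken into the scene, so meta-diegetic.
(2) is meta-diegetic: the sound is imagined by Yusra; nothing in the story world is producing it and Xiomara can't hear it.
(3) is non-diegetic: it has no source in the story world and no character can hear it — it's underscore.
(4) is diegetic: Yusra is a character speaking aloud in the scene.
(5) a bottle is a real object/event in the scene's world → diegetic.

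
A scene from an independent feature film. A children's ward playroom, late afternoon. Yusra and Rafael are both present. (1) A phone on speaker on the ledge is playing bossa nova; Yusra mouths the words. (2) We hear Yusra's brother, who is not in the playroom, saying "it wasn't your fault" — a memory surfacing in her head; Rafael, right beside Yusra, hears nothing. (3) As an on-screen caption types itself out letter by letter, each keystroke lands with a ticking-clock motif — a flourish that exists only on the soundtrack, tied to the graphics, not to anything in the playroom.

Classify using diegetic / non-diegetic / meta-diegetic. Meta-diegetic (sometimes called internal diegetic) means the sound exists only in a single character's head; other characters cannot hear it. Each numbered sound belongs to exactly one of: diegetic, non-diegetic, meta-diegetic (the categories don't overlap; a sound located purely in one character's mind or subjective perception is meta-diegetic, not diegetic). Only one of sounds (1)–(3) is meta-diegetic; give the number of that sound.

2

(1) is diegetic: a phone on speaker is a physical source in the scene and Yusra reacts to it.
(2) it's Yusra's recollection rendered as sound; the other character can't hear it → meta-diegetic.
Sound (3): it accompanies on-screen graphics, not anything inside the story world, so non-diegetic.
Only (2) is meta-diegetic.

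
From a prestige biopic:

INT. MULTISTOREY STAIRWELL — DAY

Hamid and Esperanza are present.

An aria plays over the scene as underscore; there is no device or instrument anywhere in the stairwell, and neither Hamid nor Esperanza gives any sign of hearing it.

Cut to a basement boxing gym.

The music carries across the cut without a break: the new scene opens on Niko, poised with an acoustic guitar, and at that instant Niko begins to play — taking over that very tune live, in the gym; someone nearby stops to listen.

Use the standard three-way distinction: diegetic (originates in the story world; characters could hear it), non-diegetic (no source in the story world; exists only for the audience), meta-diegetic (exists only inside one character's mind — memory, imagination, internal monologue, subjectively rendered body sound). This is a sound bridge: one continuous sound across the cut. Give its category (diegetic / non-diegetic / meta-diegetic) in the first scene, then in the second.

non-diegetic, diegetic

Scene one: there's no in-world source anywhere and no character hears it — underscore for the audience only → non-diegetic.
Scene two: from the moment Niko starts playing, the tune is being performed on an acoustic guitar inside the story world and another character hears it → diegetic.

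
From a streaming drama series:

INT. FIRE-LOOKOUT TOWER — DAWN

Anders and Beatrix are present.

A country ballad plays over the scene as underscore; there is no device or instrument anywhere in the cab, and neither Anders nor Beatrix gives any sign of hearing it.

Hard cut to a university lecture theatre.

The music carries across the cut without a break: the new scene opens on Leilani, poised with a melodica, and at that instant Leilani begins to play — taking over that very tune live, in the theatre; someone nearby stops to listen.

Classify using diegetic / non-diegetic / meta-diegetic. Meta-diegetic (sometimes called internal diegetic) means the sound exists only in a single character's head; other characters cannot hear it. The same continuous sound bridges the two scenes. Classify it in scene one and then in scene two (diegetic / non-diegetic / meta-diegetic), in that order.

Scene one: there's no in-world source anywhere and no character hears it — underscore for the audience only → non-diegetic.
Scene two: from the moment Leilani starts playing, the tune is being performed on a melodica inside the story world and another character hears it → diegetic.

non-diegetic, diegetic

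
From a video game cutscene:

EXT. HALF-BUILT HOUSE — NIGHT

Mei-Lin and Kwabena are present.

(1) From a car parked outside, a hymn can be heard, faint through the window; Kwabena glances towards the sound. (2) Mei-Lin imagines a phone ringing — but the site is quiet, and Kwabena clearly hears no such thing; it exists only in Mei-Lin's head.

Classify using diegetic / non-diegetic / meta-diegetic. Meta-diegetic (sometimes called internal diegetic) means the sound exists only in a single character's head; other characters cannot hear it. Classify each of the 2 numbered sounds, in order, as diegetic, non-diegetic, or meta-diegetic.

diegetic, meta-diegetic

Sound (1): off-screen diegetic: the source is out of frame but still in the story's space, so diegetic.
(2) is meta-diegetic: the sound is imagined by Mei-Lin; nothing in the story world is producing it and Kwabena can't hear it.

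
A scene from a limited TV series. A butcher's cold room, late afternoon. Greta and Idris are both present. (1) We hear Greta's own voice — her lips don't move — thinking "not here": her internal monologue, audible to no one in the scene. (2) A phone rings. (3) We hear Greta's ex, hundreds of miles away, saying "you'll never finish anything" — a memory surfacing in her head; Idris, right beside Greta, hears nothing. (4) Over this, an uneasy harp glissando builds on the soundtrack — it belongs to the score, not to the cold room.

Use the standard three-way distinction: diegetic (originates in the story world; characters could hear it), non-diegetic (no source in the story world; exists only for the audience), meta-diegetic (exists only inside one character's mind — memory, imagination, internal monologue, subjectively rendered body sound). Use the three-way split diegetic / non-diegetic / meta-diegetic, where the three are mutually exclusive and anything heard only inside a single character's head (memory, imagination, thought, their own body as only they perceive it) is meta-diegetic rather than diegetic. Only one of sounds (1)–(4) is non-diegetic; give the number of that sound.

(1) it's Greta's unspoken thought, heard only by the audience via her subjectivity → meta-diegetic.
Sound (2): an in-world source (a phone); characters could hear it, so diegetic.
Sound (3): it's Greta's recollection rendered as sound; the other character can't hear it, so meta-diegetic.
(4) is non-diegetic: nothing in the cold room produces it and the characters don't hear it — pure soundtrack.
Only (4) is non-diegetic.

4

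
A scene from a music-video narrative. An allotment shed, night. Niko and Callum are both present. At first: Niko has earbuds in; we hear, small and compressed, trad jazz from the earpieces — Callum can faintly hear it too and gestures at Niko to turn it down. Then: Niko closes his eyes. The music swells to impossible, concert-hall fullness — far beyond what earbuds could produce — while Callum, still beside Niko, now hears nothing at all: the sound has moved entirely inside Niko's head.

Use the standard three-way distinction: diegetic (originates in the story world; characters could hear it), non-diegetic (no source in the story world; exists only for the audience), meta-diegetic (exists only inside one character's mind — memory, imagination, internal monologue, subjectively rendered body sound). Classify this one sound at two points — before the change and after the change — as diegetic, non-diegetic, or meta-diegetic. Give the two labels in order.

Before the change: the earbuds are a physical source both characters can hear → diegetic.
After the change: the music now exists only as Niko's subjective experience; Callum can no longer hear it → meta-diegetic.

diegetic, meta-diegetic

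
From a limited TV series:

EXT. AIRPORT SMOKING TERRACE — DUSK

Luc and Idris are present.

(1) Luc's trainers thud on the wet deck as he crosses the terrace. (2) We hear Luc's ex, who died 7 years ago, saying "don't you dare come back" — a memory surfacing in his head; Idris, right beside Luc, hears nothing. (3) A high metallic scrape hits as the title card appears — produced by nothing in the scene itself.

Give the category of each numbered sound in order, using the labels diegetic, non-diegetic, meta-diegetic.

Sound (1): Luc's footsteps are produced in the story world, so diegetic.
(2) it's Luc's recollection rendered as sound; the other character can't hear it → meta-diegetic.
(3) it's a sound-design accent with no in-world source; no one in the scene can hear it → non-diegetic.

diegetic, meta-diegetic, non-diegetic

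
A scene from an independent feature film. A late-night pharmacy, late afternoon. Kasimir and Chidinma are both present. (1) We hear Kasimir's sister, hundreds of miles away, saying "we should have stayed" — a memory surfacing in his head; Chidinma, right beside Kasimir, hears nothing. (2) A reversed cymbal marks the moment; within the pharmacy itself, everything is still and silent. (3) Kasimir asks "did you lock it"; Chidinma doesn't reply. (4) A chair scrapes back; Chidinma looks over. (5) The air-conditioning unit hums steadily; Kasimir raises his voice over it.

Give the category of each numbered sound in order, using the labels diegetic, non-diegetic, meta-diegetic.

(1) is meta-diegetic: it's Kasimir's recollection rendered as sound; the other character can't hear it.
Sound (2): it's a sound-design accent with no in-world source; no one in the scene can hear it, so non-diegetic.
Sound (3): on-screen dialogue — Kasimir speaks and Chidinma is there to hear, so diegetic.
(4) an in-world source (a chair); characters could hear it → diegetic.
Sound (5): the air-conditioning unit is part of the location's real environment, so diegetic.

meta-diegetic, non-diegetic, diegetic, diegetic, diegetic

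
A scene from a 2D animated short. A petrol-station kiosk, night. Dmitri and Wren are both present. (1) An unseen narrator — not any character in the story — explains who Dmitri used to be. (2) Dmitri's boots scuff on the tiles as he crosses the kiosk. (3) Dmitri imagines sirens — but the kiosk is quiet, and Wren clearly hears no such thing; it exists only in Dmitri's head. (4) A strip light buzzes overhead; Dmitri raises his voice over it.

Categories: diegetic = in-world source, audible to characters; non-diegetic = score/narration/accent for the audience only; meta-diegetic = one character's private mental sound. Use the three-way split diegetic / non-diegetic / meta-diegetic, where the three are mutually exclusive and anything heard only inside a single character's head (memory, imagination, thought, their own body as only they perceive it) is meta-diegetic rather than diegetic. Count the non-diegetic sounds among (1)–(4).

1

(1) is non-diegetic: commentary laid over the scene from outside the fiction.
(2) is diegetic: a character's body making contact with the set — an in-world sound.
Sound (3): Dmitri alone 'hears' it — an imagined sound, not present in the space, so meta-diegetic.
Sound (4): it's the actual ambient sound of the location, so diegetic.
Non-diegetic: (1) — that's 1.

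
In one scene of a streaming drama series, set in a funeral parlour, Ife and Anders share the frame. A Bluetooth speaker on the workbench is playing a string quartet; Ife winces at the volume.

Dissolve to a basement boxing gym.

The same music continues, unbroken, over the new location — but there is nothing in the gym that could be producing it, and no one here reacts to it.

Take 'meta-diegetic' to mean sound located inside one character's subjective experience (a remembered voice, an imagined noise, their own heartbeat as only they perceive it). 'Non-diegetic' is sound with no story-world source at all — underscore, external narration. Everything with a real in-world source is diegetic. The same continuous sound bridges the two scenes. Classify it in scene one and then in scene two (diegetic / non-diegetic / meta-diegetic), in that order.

diegetic, non-diegetic

Scene one: a Bluetooth speaker is an on-screen source and Ife reacts to it → diegetic.
Scene two: there is no source in the gym and no one hears it — it's now underscore → non-diegetic.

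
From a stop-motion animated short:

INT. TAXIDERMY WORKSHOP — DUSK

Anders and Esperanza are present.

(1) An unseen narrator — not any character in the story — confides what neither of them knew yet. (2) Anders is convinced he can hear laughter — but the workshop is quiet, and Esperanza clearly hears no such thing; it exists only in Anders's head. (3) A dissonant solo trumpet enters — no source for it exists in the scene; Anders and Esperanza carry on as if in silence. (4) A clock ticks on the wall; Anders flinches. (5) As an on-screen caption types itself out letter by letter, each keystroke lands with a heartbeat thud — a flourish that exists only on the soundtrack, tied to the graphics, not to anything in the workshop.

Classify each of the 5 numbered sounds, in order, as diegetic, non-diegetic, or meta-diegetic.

(1) commentary laid over the scene from outside the fiction → non-diegetic.
Sound (2): Anders alone 'hears' it — an imagined sound, not present in the space, so meta-diegetic.
Sound (3): it has no source in the story world and no character can hear it — it's underscore, so non-diegetic.
(4) is diegetic: an in-world source (a clock); characters could hear it.
(5) it accompanies on-screen graphics, not anything inside the story world → non-diegetic.

non-diegetic, meta-diegetic, non-diegetic, diegetic, non-diegetic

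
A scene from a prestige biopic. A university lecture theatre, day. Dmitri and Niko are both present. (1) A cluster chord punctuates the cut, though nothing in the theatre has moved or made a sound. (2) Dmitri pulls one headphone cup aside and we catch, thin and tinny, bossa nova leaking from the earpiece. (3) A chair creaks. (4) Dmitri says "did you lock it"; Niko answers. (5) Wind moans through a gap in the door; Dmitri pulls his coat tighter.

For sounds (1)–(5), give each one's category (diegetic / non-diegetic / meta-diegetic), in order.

Sound (1): an editorial stinger — it belongs to the cut, not the story world, so non-diegetic.
(2) is diegetic: it's leaking from a physical pair of headphones in the scene.
(3) a chair is a real object/event in the scene's world → diegetic.
(4) Dmitri is a character speaking aloud in the scene → diegetic.
(5) is diegetic: it's the actual ambient sound of the location.

non-diegetic, diegetic, diegetic, diegetic, diegetic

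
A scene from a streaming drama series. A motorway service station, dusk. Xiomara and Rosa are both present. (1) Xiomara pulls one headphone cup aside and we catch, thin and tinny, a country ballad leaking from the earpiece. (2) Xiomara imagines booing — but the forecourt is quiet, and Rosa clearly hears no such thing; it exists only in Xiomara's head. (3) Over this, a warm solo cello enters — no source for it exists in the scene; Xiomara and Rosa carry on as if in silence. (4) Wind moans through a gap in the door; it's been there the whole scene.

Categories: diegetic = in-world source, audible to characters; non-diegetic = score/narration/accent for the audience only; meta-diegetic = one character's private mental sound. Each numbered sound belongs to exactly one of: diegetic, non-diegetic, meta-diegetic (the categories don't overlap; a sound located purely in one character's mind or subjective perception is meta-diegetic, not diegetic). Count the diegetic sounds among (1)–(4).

(1) is diegetic: it's leaking from a physical pair of headphones in the scene.
(2) is meta-diegetic: Xiomara alone 'hears' it — an imagined sound, not present in the space.
Sound (3): nothing in the forecourt produces it and the characters don't hear it — pure soundtrack, so non-diegetic.
Sound (4): ambient/room sound belonging to the story's physical space, so diegetic.
So 2 of the 4 are diegetic: (1), (4).

2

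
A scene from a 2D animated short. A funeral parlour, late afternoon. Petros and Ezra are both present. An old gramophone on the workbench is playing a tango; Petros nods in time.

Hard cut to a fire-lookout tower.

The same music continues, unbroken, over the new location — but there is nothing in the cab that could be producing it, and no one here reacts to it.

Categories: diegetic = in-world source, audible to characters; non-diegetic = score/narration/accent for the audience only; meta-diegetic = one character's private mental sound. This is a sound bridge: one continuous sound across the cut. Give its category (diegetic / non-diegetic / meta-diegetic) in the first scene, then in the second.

diegetic, non-diegetic

Scene one: an old gramophone is an on-screen source and Petros reacts to it → diegetic.
Scene two: there is no source in the cab and no one hears it — it's now underscore → non-diegetic.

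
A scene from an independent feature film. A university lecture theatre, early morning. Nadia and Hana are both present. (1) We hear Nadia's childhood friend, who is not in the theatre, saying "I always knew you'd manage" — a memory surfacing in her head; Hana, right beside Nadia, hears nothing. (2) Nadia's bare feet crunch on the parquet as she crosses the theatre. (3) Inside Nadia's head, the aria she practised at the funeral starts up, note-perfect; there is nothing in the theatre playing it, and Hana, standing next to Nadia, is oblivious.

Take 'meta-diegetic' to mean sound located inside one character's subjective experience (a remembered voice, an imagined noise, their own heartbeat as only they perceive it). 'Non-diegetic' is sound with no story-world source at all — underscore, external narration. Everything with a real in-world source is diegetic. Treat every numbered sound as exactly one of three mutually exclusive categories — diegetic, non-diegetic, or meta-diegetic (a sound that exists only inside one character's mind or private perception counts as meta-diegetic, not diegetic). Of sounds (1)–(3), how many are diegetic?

1

Sound (1): the voice is a memory playing only inside Nadia's mind; Hana can't hear it, so meta-diegetic.
(2) is diegetic: it's the physical sound of Nadia moving in the space.
Sound (3): remembered music, private to Nadia — Hana is oblivious because it isn't in the room, so meta-diegetic.
So 1 of the 3 is diegetic: (2).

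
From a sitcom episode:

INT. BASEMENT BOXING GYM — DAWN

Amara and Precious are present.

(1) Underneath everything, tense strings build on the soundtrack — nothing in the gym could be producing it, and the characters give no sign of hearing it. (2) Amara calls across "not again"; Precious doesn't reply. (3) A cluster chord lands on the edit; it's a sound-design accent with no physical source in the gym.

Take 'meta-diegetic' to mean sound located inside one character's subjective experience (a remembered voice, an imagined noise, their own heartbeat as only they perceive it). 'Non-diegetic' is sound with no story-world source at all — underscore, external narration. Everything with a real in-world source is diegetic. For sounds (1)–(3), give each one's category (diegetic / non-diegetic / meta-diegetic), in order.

non-diegetic, diegetic, non-diegetic

(1) is non-diegetic: score with no on-screen or off-screen source; it exists for the audience alone.
(2) is diegetic: spoken by a character present in the story world.
Sound (3): it's a sound-design accent with no in-world source; no one in the scene can hear it, so non-diegetic.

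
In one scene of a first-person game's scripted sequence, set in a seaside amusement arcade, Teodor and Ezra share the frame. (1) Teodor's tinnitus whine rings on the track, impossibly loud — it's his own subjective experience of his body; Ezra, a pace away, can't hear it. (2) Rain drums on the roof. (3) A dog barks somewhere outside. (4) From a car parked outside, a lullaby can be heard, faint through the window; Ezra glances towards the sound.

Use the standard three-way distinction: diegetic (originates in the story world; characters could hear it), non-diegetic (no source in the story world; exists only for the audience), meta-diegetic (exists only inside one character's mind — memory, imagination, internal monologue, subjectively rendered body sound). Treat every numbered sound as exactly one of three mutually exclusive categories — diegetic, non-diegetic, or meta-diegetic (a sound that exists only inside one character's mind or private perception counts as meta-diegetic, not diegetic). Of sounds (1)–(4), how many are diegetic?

(1) is meta-diegetic: a subjective body sound — Teodor's private perception, inaudible to Ezra.
(2) ambient/room sound belonging to the story's physical space → diegetic.
(3) is diegetic: a dog is a real object/event in the scene's world.
(4) is diegetic: the music has an off-screen but real-world source and a character hears it.
So 3 of the 4 are diegetic: (2), (3), (4).

3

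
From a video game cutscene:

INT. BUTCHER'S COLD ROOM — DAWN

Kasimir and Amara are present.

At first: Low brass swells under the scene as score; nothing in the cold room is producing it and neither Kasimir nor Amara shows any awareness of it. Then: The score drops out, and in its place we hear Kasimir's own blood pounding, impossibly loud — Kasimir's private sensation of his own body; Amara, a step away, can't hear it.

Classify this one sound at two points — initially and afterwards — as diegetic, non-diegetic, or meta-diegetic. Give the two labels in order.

non-diegetic, meta-diegetic

Initially: underscore with no in-world source, inaudible to the characters → non-diegetic.
Afterwards: the body sound is Kasimir's subjective perception alone — Amara can't hear it → meta-diegetic.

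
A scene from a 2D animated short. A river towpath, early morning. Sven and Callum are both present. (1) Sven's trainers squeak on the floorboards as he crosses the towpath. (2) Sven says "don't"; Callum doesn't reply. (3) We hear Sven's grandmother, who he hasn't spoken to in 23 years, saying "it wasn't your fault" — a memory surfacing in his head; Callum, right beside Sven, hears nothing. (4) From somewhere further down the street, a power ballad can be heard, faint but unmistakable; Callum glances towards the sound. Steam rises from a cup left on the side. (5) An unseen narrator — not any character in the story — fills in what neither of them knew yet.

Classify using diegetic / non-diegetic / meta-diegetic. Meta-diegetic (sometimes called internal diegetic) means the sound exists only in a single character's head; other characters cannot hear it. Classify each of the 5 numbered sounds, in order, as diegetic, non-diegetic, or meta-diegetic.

diegetic, diegetic, meta-diegetic, diegetic, non-diegetic

Sound (1): it's the physical sound of Sven moving in the space, so diegetic.
Sound (2): Sven is a character speaking aloud in the scene, so diegetic.
(3) a remembered line, private to Sven — not present in the room, not audible to Callum → meta-diegetic.
(4) off-screen diegetic: the source is out of frame but still in the story's space → diegetic.
(5) the narrator exists outside the story world, addressing only the audience → non-diegetic.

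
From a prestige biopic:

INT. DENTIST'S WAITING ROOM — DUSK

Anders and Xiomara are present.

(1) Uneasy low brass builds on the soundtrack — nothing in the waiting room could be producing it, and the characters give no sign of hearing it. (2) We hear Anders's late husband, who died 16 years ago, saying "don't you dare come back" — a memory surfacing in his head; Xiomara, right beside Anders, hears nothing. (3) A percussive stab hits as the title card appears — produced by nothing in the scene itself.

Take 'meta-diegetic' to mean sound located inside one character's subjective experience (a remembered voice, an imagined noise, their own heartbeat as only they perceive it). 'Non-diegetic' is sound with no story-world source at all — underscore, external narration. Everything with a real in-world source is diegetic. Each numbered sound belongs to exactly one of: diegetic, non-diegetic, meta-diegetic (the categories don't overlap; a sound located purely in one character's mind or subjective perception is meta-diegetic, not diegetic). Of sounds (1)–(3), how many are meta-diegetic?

(1) is non-diegetic: score with no on-screen or off-screen source; it exists for the audience alone.
(2) it's Anders's recollection rendered as sound; the other character can't hear it → meta-diegetic.
(3) nothing in the scene produces it; it's an accent added for the audience → non-diegetic.
Meta-diegetic: (2) — that's 1.

1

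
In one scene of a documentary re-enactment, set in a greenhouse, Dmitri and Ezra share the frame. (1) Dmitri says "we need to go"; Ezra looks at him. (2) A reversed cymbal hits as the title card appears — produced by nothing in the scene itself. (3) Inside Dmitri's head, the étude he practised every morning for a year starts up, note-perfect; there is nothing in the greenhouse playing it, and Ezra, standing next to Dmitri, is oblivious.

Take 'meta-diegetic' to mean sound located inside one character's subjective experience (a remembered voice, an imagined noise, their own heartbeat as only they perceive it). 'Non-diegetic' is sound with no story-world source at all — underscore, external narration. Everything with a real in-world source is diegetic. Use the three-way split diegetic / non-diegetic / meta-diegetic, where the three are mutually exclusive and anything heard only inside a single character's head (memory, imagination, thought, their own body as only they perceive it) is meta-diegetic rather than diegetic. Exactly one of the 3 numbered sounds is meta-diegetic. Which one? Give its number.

(1) is diegetic: on-screen dialogue — Dmitri speaks and Ezra is there to hear.
(2) is non-diegetic: an editorial stinger — it belongs to the cut, not the story world.
Sound (3): the music is a memory playing inside Dmitri's mind alone; no real-world source, Ezra can't hear it, so meta-diegetic.
Only (3) is meta-diegetic.

3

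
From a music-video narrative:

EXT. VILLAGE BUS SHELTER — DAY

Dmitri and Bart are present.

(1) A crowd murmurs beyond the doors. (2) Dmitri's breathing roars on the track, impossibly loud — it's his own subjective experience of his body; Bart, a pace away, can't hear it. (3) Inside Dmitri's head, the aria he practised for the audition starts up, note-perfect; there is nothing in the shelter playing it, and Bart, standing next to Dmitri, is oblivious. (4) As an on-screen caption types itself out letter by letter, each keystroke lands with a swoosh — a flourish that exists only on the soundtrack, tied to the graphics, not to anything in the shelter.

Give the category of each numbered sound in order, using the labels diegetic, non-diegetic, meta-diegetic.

diegetic, meta-diegetic, meta-diegetic, non-diegetic

Sound (1): it's the actual ambient sound of the location, so diegetic.
Sound (2): a subjective body sound — Dmitri's private perception, inaudible to Bart, so meta-diegetic.
Sound (3): the music is a memory playing inside Dmitri's mind alone; no real-world source, Bart can't hear it, so meta-diegetic.
Sound (4): sound married to a title/caption — outside the diegesis by definition, so non-diegetic.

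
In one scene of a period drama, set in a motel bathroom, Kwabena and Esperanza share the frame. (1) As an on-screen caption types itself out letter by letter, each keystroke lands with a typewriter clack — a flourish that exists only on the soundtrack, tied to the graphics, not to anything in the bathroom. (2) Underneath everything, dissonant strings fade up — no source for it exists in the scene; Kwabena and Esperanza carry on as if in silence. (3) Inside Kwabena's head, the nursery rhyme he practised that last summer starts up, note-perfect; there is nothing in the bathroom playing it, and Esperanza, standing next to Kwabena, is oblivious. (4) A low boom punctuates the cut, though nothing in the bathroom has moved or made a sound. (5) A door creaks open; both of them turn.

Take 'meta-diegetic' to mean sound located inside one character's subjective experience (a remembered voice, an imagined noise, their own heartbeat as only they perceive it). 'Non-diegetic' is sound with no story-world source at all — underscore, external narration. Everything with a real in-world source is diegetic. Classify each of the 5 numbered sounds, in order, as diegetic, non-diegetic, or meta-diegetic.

Sound (1): the caption isn't part of the story world, so neither is the sound tied to it, so non-diegetic.
(2) is non-diegetic: score with no on-screen or off-screen source; it exists for the audience alone.
Sound (3): the music is a memory playing inside Kwabena's mind alone; no real-world source, Esperanza can't hear it, so meta-diegetic.
(4) nothing in the scene produces it; it's an accent added for the audience → non-diegetic.
(5) is diegetic: the sound comes from a door physically present in the location.

non-diegetic, non-diegetic, meta-diegetic, non-diegetic, diegetic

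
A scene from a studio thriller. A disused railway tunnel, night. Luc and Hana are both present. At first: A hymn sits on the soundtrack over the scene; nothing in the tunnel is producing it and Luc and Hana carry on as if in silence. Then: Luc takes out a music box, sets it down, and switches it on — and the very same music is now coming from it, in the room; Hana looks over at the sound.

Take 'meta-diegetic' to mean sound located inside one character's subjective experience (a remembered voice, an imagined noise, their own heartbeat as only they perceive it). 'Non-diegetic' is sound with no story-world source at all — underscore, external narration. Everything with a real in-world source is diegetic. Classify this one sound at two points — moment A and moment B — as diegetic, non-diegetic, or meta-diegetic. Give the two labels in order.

Moment A: no in-world source exists and no character can hear it — underscore → non-diegetic.
Moment B: a music box is now a real source in the story world and the characters hear it → diegetic.

non-diegetic, diegetic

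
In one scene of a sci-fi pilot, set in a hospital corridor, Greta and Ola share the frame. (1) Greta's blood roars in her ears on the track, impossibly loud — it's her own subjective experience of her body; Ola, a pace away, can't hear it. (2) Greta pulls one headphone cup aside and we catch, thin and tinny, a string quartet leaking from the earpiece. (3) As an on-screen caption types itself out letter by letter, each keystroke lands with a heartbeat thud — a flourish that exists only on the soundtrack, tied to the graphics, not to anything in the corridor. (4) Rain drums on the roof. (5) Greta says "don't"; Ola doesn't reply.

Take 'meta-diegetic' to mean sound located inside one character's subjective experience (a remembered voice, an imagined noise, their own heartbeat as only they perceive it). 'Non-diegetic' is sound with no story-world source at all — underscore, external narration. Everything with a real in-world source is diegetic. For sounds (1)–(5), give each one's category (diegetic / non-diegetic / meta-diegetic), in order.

Sound (1): a subjective body sound — Greta's private perception, inaudible to Ola, so meta-diegetic.
Sound (2): the earpiece is a real device on Greta's head — source music, so diegetic.
(3) is non-diegetic: sound married to a title/caption — outside the diegesis by definition.
Sound (4): it's the actual ambient sound of the location, so diegetic.
(5) spoken by a character present in the story world → diegetic.

meta-diegetic, diegetic, non-diegetic, diegetic, diegetic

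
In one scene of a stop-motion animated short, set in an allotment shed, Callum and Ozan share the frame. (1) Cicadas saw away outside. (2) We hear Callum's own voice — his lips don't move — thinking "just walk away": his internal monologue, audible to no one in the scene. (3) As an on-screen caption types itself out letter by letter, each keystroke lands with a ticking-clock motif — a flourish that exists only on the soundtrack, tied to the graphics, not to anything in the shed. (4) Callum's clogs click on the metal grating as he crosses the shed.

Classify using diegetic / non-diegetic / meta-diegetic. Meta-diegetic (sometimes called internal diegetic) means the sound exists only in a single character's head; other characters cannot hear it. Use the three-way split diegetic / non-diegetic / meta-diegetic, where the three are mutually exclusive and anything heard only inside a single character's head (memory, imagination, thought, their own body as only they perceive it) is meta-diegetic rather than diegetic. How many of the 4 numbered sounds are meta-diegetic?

Sound (1): it's the actual ambient sound of the location, so diegetic.
(2) is meta-diegetic: it's Callum's unspoken thought, heard only by the audience via his subjectivity.
(3) is non-diegetic: the caption isn't part of the story world, so neither is the sound tied to it.
(4) is diegetic: it's the physical sound of Callum moving in the space.
Meta-diegetic: (2) — that's 1.

1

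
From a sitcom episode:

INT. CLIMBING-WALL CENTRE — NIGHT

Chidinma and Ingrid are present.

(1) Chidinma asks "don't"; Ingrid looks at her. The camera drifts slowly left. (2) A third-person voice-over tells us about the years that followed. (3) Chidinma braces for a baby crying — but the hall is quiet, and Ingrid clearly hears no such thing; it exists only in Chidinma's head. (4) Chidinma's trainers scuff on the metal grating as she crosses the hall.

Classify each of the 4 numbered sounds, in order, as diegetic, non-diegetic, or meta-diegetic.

(1) is diegetic: on-screen dialogue — Chidinma speaks and Ingrid is there to hear.
(2) is non-diegetic: external voice-over — not a character, not heard by anyone in the scene.
(3) Chidinma alone 'hears' it — an imagined sound, not present in the space → meta-diegetic.
Sound (4): it's the physical sound of Chidinma moving in the space, so diegetic.

diegetic, non-diegetic, meta-diegetic, diegetic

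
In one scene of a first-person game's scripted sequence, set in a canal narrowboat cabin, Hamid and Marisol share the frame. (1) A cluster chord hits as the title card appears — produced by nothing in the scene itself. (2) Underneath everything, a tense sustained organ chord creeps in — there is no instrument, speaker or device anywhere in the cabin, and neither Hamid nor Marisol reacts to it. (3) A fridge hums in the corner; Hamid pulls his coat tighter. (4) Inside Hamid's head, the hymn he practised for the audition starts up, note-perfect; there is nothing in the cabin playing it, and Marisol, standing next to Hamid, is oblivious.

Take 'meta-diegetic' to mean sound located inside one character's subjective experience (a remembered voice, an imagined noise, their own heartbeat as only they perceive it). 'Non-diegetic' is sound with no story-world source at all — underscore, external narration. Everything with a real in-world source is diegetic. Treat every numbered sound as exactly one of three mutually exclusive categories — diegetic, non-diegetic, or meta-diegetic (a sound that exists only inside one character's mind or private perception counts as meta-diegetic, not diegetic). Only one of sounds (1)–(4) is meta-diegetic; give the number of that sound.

Sound (1): an editorial stinger — it belongs to the cut, not the story world, so non-diegetic.
Sound (2): score with no on-screen or off-screen source; it exists for the audience alone, so non-diegetic.
Sound (3): ambient/room sound belonging to the story's physical space, so diegetic.
Sound (4): it lives in Hamid's subjectivity, not in the cabin, so meta-diegetic.
Only (4) is meta-diegetic.

4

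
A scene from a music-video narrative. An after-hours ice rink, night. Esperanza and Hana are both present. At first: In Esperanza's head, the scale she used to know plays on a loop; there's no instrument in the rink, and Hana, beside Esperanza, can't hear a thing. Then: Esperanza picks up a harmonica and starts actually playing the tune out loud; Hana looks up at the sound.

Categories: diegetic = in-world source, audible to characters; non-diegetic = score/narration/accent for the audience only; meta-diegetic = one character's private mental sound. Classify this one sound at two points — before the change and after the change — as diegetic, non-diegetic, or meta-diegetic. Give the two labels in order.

meta-diegetic, diegetic

Before the change: the tune exists only as Esperanza's private memory; Hana can't hear it → meta-diegetic.
After the change: Esperanza is now producing it live on a harmonica, in the room, and Hana hears it → diegetic.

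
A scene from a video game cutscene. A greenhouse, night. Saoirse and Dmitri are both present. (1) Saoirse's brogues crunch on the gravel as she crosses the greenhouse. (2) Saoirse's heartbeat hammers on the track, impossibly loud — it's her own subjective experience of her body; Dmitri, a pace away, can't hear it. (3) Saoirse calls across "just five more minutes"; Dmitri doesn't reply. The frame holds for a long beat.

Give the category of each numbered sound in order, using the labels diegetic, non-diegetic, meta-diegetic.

diegetic, meta-diegetic, diegetic

Sound (1): Saoirse's footsteps are produced in the story world, so diegetic.
(2) is meta-diegetic: point-of-audition from inside Saoirse's body; not a sound in the room.
(3) Saoirse is a character speaking aloud in the scene → diegetic.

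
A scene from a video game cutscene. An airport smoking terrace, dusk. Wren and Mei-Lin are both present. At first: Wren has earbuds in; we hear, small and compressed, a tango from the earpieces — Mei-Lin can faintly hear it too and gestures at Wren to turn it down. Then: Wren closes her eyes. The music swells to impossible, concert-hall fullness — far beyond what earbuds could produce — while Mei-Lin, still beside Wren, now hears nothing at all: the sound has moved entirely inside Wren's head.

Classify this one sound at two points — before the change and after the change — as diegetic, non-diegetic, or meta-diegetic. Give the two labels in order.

Before the change: the earbuds are a physical source both characters can hear → diegetic.
After the change: the music now exists only as Wren's subjective experience; Mei-Lin can no longer hear it → meta-diegetic.

diegetic, meta-diegetic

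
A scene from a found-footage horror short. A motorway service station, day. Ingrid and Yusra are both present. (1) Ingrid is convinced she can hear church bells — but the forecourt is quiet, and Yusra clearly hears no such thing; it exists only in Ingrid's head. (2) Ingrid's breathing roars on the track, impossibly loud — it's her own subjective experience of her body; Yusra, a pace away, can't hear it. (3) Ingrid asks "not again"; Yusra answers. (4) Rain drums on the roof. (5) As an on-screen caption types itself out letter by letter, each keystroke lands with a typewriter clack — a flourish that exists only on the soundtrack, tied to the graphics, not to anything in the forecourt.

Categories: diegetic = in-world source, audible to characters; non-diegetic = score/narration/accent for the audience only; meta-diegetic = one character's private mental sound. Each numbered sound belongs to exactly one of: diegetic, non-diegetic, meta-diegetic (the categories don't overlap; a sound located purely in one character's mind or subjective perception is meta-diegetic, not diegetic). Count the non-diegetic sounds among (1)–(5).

1

Sound (1): the sound is imagined by Ingrid; nothing in the story world is producing it and Yusra can't hear it, so meta-diegetic.
(2) is meta-diegetic: a subjective body sound — Ingrid's private perception, inaudible to Yusra.
Sound (3): Ingrid is a character speaking aloud in the scene, so diegetic.
(4) is diegetic: ambient/room sound belonging to the story's physical space.
(5) is non-diegetic: the caption isn't part of the story world, so neither is the sound tied to it.
Non-diegetic: (5) — that's 1.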